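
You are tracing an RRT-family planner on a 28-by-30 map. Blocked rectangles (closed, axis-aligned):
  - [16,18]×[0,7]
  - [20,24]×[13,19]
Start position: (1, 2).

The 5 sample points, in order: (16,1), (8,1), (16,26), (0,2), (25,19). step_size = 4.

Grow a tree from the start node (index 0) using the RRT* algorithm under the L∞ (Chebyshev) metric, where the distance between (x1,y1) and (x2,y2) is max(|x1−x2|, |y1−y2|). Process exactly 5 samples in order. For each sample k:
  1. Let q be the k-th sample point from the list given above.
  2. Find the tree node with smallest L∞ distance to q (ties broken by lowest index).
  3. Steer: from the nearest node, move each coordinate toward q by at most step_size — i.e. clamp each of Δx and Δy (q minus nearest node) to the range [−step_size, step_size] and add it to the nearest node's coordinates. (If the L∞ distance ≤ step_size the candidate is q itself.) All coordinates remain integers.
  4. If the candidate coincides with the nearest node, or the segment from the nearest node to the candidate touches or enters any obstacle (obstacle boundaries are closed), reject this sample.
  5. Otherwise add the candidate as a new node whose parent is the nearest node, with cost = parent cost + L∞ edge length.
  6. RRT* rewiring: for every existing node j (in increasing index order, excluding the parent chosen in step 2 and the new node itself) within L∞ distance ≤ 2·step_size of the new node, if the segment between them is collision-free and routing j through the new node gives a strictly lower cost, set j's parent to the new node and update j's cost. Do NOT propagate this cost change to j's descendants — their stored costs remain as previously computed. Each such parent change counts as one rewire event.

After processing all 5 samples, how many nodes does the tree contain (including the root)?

1. q=(16,1) nearest=0 d=15 new=(5,1) → add node 1 parent=0 cost=4
2. q=(8,1) nearest=1 d=3 new=(8,1) → add node 2 parent=1 cost=7
3. q=(16,26) nearest=0 d=24 new=(5,6) → add node 3 parent=0 cost=4
4. q=(0,2) nearest=0 d=1 new=(0,2) → add node 4 parent=0 cost=1
5. q=(25,19) nearest=2 d=18 new=(12,5) → add node 5 parent=2 cost=11

Node count: 6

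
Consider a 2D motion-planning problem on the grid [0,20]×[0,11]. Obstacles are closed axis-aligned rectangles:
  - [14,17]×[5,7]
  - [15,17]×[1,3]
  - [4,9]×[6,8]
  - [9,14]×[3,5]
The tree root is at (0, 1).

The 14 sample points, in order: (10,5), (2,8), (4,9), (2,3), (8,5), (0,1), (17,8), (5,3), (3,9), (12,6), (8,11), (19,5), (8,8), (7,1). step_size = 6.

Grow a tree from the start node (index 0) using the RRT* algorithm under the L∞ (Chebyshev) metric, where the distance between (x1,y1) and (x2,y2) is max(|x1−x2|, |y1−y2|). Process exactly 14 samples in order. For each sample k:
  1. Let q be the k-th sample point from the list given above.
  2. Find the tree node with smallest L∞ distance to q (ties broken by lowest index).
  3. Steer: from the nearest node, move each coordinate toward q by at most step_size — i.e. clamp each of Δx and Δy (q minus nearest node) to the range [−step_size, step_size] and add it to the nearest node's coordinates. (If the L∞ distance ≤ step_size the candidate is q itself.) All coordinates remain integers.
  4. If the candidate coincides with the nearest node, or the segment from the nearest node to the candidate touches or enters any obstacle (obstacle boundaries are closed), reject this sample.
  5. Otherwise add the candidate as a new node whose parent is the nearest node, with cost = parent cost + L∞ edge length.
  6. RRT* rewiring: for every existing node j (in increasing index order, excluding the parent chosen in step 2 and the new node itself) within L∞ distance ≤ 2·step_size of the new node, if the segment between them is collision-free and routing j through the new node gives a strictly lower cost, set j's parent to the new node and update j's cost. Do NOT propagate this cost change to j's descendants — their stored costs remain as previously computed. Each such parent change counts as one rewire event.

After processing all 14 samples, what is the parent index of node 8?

1. q=(10,5) nearest=0 d=10 new=(6,5) → add node 1 parent=0 cost=6
2. q=(2,8) nearest=1 d=4 new=(2,8) → blocked by [4,9]×[6,8], reject
3. q=(4,9) nearest=1 d=4 new=(4,9) → blocked by [4,9]×[6,8], reject
4. q=(2,3) nearest=0 d=2 new=(2,3) → add node 2 parent=0 cost=2
5. q=(8,5) nearest=1 d=2 new=(8,5) → add node 3 parent=1 cost=8
6. q=(0,1) nearest=0 d=0 → coincident, reject
7. q=(17,8) nearest=3 d=9 new=(14,8) → add node 4 parent=3 cost=14
8. q=(5,3) nearest=1 d=2 new=(5,3) → add node 5 parent=1 cost=8
9. q=(3,9) nearest=1 d=4 new=(3,9) → blocked by [4,9]×[6,8], reject
10. q=(12,6) nearest=4 d=2 new=(12,6) → add node 6 parent=4 cost=16
11. q=(8,11) nearest=6 d=5 new=(8,11) → add node 7 parent=6 cost=21
12. q=(19,5) nearest=4 d=5 new=(19,5) → blocked by [14,17]×[5,7], reject
13. q=(8,8) nearest=1 d=3 new=(8,8) → blocked by [4,9]×[6,8], reject
14. q=(7,1) nearest=5 d=2 new=(7,1) → add node 8 parent=5 cost=10

Parent of node 8: 5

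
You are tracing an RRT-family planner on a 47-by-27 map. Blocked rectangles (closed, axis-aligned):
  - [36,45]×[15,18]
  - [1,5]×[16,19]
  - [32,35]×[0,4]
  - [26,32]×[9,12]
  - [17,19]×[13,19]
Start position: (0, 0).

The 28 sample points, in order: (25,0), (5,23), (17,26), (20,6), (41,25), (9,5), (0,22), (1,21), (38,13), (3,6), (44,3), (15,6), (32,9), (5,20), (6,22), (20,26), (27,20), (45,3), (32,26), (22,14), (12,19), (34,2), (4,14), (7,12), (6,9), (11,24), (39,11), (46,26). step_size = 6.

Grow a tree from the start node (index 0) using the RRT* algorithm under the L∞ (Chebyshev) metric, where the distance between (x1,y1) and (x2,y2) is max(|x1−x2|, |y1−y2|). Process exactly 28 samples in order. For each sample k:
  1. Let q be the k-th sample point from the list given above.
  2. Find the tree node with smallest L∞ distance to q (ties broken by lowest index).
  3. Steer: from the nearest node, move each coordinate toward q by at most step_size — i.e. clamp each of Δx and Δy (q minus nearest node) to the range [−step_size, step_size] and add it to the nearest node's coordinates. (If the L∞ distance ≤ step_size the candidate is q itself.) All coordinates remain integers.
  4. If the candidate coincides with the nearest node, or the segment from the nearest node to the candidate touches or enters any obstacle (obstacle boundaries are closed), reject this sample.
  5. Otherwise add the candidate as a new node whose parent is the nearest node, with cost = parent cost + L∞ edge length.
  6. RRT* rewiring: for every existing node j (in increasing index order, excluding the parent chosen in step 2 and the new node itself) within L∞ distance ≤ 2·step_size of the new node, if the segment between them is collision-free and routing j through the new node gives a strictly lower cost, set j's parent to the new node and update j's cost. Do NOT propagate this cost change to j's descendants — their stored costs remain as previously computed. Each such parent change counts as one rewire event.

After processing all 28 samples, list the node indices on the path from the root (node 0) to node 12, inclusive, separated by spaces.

1. q=(25,0) nearest=0 d=25 new=(6,0) → add node 1 parent=0 cost=6
2. q=(5,23) nearest=0 d=23 new=(5,6) → add node 2 parent=0 cost=6
3. q=(17,26) nearest=2 d=20 new=(11,12) → add node 3 parent=2 cost=12
4. q=(20,6) nearest=3 d=9 new=(17,6) → add node 4 parent=3 cost=18
5. q=(41,25) nearest=4 d=24 new=(23,12) → add node 5 parent=4 cost=24
6. q=(9,5) nearest=2 d=4 new=(9,5) → add node 6 parent=2 cost=10
7. q=(0,22) nearest=3 d=11 new=(5,18) → blocked by [1,5]×[16,19], reject
8. q=(1,21) nearest=3 d=10 new=(5,18) → blocked by [1,5]×[16,19], reject
9. q=(38,13) nearest=5 d=15 new=(29,13) → add node 7 parent=5 cost=30
10. q=(3,6) nearest=2 d=2 new=(3,6) → add node 8 parent=2 cost=8
11. q=(44,3) nearest=7 d=15 new=(35,7) → blocked by [26,32]×[9,12], reject
12. q=(15,6) nearest=4 d=2 new=(15,6) → add node 9 parent=4 cost=20
13. q=(32,9) nearest=7 d=4 new=(32,9) → blocked by [26,32]×[9,12], reject
14. q=(5,20) nearest=3 d=8 new=(5,18) → blocked by [1,5]×[16,19], reject
15. q=(6,22) nearest=3 d=10 new=(6,18) → add node 10 parent=3 cost=18
16. q=(20,26) nearest=7 d=13 new=(23,19) → add node 11 parent=7 cost=36
17. q=(27,20) nearest=11 d=4 new=(27,20) → add node 12 parent=11 cost=40
18. q=(45,3) nearest=7 d=16 new=(35,7) → blocked by [26,32]×[9,12], reject
19. q=(32,26) nearest=12 d=6 new=(32,26) → add node 13 parent=12 cost=46
20. q=(22,14) nearest=5 d=2 new=(22,14) → add node 14 parent=5 cost=26; rewire 11→14 (31<36); rewire 12→14 (32<40); rewire 13→14 (38<46)
21. q=(12,19) nearest=10 d=6 new=(12,19) → add node 15 parent=10 cost=24
22. q=(34,2) nearest=5 d=11 new=(29,6) → blocked by [26,32]×[9,12], reject
23. q=(4,14) nearest=10 d=4 new=(4,14) → blocked by [1,5]×[16,19], reject
24. q=(7,12) nearest=3 d=4 new=(7,12) → add node 16 parent=3 cost=16; rewire 15→16 (23<24)
25. q=(6,9) nearest=2 d=3 new=(6,9) → add node 17 parent=2 cost=9; rewire 9→17 (18<20); rewire 15→17 (19<23); rewire 16→17 (12<16)
26. q=(11,24) nearest=15 d=5 new=(11,24) → add node 18 parent=15 cost=24
27. q=(39,11) nearest=7 d=10 new=(35,11) → blocked by [26,32]×[9,12], reject
28. q=(46,26) nearest=13 d=14 new=(38,26) → add node 19 parent=13 cost=44

Path: 0 2 3 4 5 14 12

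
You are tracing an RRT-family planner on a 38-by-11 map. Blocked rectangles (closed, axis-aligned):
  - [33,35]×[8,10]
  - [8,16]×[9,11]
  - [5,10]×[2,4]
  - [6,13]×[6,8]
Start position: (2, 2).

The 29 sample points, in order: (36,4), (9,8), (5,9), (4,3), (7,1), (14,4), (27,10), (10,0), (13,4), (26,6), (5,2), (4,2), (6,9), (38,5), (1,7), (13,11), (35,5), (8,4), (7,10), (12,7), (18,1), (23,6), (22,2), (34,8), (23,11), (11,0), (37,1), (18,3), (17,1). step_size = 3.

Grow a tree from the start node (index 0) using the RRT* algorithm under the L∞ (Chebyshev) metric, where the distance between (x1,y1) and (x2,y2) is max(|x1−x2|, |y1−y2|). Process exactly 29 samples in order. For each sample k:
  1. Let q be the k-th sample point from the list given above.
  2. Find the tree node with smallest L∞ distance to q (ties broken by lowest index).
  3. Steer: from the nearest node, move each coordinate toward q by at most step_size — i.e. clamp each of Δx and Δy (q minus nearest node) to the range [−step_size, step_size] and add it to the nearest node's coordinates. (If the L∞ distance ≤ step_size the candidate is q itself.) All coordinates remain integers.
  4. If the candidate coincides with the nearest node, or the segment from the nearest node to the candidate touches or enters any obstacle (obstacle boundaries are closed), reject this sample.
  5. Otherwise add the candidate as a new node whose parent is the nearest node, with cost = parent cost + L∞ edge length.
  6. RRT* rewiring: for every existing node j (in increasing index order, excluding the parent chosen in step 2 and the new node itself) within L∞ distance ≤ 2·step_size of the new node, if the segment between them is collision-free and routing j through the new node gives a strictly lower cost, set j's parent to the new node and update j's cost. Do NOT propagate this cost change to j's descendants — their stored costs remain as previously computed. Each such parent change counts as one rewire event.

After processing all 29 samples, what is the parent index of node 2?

Parent of node 2: 1

1. q=(36,4) nearest=0 d=34 new=(5,4) → blocked by [5,10]×[2,4], reject
2. q=(9,8) nearest=0 d=7 new=(5,5) → add node 1 parent=0 cost=3
3. q=(5,9) nearest=1 d=4 new=(5,8) → add node 2 parent=1 cost=6
4. q=(4,3) nearest=0 d=2 new=(4,3) → add node 3 parent=0 cost=2
5. q=(7,1) nearest=3 d=3 new=(7,1) → blocked by [5,10]×[2,4], reject
6. q=(14,4) nearest=1 d=9 new=(8,4) → blocked by [5,10]×[2,4], reject
7. q=(27,10) nearest=1 d=22 new=(8,8) → blocked by [6,13]×[6,8], reject
8. q=(10,0) nearest=1 d=5 new=(8,2) → blocked by [5,10]×[2,4], reject
9. q=(13,4) nearest=1 d=8 new=(8,4) → blocked by [5,10]×[2,4], reject
10. q=(26,6) nearest=1 d=21 new=(8,6) → blocked by [6,13]×[6,8], reject
11. q=(5,2) nearest=3 d=1 new=(5,2) → blocked by [5,10]×[2,4], reject
12. q=(4,2) nearest=3 d=1 new=(4,2) → add node 4 parent=3 cost=3
13. q=(6,9) nearest=2 d=1 new=(6,9) → add node 5 parent=2 cost=7
14. q=(38,5) nearest=5 d=32 new=(9,6) → blocked by [6,13]×[6,8], reject
15. q=(1,7) nearest=1 d=4 new=(2,7) → add node 6 parent=1 cost=6
16. q=(13,11) nearest=5 d=7 new=(9,11) → blocked by [8,16]×[9,11], reject
17. q=(35,5) nearest=5 d=29 new=(9,6) → blocked by [6,13]×[6,8], reject
18. q=(8,4) nearest=1 d=3 new=(8,4) → blocked by [5,10]×[2,4], reject
19. q=(7,10) nearest=5 d=1 new=(7,10) → add node 7 parent=5 cost=8
20. q=(12,7) nearest=7 d=5 new=(10,7) → blocked by [8,16]×[9,11], reject
21. q=(18,1) nearest=7 d=11 new=(10,7) → blocked by [8,16]×[9,11], reject
22. q=(23,6) nearest=7 d=16 new=(10,7) → blocked by [8,16]×[9,11], reject
23. q=(22,2) nearest=7 d=15 new=(10,7) → blocked by [8,16]×[9,11], reject
24. q=(34,8) nearest=7 d=27 new=(10,8) → blocked by [8,16]×[9,11], reject
25. q=(23,11) nearest=7 d=16 new=(10,11) → blocked by [8,16]×[9,11], reject
26. q=(11,0) nearest=1 d=6 new=(8,2) → blocked by [5,10]×[2,4], reject
27. q=(37,1) nearest=7 d=30 new=(10,7) → blocked by [8,16]×[9,11], reject
28. q=(18,3) nearest=7 d=11 new=(10,7) → blocked by [8,16]×[9,11], reject
29. q=(17,1) nearest=7 d=10 new=(10,7) → blocked by [8,16]×[9,11], reject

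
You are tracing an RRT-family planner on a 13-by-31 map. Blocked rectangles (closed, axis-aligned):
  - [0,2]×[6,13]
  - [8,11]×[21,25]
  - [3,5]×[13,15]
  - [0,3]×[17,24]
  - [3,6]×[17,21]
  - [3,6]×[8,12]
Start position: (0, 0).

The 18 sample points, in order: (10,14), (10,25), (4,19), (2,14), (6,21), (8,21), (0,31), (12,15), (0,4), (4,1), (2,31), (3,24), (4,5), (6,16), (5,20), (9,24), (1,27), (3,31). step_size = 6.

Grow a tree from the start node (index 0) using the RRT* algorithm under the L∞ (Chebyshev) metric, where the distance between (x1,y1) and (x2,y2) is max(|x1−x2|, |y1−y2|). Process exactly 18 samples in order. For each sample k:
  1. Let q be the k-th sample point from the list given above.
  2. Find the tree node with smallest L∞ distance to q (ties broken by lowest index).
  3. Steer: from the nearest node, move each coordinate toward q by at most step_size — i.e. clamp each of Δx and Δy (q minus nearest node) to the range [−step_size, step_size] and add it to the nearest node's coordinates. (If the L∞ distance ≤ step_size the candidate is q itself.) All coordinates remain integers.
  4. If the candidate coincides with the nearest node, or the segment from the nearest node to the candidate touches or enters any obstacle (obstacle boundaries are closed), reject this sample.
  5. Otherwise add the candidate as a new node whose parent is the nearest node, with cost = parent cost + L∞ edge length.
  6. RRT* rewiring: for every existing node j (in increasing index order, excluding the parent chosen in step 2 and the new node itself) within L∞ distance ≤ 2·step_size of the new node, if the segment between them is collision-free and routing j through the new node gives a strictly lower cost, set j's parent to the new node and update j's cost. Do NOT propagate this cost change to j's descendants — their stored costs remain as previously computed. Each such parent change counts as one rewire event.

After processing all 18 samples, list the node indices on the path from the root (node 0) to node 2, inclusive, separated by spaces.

1. q=(10,14) nearest=0 d=14 new=(6,6) → add node 1 parent=0 cost=6
2. q=(10,25) nearest=1 d=19 new=(10,12) → add node 2 parent=1 cost=12
3. q=(4,19) nearest=2 d=7 new=(4,18) → blocked by [3,6]×[17,21], reject
4. q=(2,14) nearest=1 d=8 new=(2,12) → blocked by [0,2]×[6,13], reject
5. q=(6,21) nearest=2 d=9 new=(6,18) → blocked by [3,6]×[17,21], reject
6. q=(8,21) nearest=2 d=9 new=(8,18) → add node 3 parent=2 cost=18
7. q=(0,31) nearest=3 d=13 new=(2,24) → blocked by [0,3]×[17,24], reject
8. q=(12,15) nearest=2 d=3 new=(12,15) → add node 4 parent=2 cost=15
9. q=(0,4) nearest=0 d=4 new=(0,4) → add node 5 parent=0 cost=4
10. q=(4,1) nearest=0 d=4 new=(4,1) → add node 6 parent=0 cost=4
11. q=(2,31) nearest=3 d=13 new=(2,24) → blocked by [0,3]×[17,24], reject
12. q=(3,24) nearest=3 d=6 new=(3,24) → blocked by [0,3]×[17,24], reject
13. q=(4,5) nearest=1 d=2 new=(4,5) → add node 7 parent=1 cost=8
14. q=(6,16) nearest=3 d=2 new=(6,16) → add node 8 parent=3 cost=20
15. q=(5,20) nearest=3 d=3 new=(5,20) → blocked by [3,6]×[17,21], reject
16. q=(9,24) nearest=3 d=6 new=(9,24) → blocked by [8,11]×[21,25], reject
17. q=(1,27) nearest=3 d=9 new=(2,24) → blocked by [0,3]×[17,24], reject
18. q=(3,31) nearest=3 d=13 new=(3,24) → blocked by [0,3]×[17,24], reject

Path: 0 1 2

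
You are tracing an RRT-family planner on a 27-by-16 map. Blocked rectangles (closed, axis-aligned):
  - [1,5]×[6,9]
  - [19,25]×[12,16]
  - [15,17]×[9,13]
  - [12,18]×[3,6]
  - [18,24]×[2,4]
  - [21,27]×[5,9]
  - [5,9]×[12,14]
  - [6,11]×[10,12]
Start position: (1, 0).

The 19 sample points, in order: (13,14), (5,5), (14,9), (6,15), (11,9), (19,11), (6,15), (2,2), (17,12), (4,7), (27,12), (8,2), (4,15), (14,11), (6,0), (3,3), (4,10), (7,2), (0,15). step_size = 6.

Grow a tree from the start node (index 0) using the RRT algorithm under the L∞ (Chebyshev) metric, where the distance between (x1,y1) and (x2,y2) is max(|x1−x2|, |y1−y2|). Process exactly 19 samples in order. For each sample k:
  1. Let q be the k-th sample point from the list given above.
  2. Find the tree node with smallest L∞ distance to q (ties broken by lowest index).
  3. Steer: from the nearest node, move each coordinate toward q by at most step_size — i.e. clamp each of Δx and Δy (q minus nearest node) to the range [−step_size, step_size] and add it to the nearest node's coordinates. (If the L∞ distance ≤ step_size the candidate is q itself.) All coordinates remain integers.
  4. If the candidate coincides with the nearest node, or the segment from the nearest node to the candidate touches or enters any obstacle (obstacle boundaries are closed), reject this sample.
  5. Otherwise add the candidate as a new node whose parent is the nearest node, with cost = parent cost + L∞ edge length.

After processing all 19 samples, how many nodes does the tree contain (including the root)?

Node count: 11

1. q=(13,14) nearest=0 d=14 new=(7,6) → add node 1 parent=0 cost=6
2. q=(5,5) nearest=1 d=2 new=(5,5) → add node 2 parent=1 cost=8
3. q=(14,9) nearest=1 d=7 new=(13,9) → add node 3 parent=1 cost=12
4. q=(6,15) nearest=3 d=7 new=(7,15) → blocked by [5,9]×[12,14], reject
5. q=(11,9) nearest=3 d=2 new=(11,9) → add node 4 parent=3 cost=14
6. q=(19,11) nearest=3 d=6 new=(19,11) → blocked by [15,17]×[9,13], reject
7. q=(6,15) nearest=4 d=6 new=(6,15) → blocked by [5,9]×[12,14], reject
8. q=(2,2) nearest=0 d=2 new=(2,2) → add node 5 parent=0 cost=2
9. q=(17,12) nearest=3 d=4 new=(17,12) → blocked by [15,17]×[9,13], reject
10. q=(4,7) nearest=2 d=2 new=(4,7) → blocked by [1,5]×[6,9], reject
11. q=(27,12) nearest=3 d=14 new=(19,12) → blocked by [19,25]×[12,16], reject
12. q=(8,2) nearest=2 d=3 new=(8,2) → add node 6 parent=2 cost=11
13. q=(4,15) nearest=4 d=7 new=(5,15) → blocked by [5,9]×[12,14], reject
14. q=(14,11) nearest=3 d=2 new=(14,11) → add node 7 parent=3 cost=14
15. q=(6,0) nearest=6 d=2 new=(6,0) → add node 8 parent=6 cost=13
16. q=(3,3) nearest=5 d=1 new=(3,3) → add node 9 parent=5 cost=3
17. q=(4,10) nearest=1 d=4 new=(4,10) → blocked by [1,5]×[6,9], reject
18. q=(7,2) nearest=6 d=1 new=(7,2) → add node 10 parent=6 cost=12
19. q=(0,15) nearest=1 d=9 new=(1,12) → blocked by [1,5]×[6,9], reject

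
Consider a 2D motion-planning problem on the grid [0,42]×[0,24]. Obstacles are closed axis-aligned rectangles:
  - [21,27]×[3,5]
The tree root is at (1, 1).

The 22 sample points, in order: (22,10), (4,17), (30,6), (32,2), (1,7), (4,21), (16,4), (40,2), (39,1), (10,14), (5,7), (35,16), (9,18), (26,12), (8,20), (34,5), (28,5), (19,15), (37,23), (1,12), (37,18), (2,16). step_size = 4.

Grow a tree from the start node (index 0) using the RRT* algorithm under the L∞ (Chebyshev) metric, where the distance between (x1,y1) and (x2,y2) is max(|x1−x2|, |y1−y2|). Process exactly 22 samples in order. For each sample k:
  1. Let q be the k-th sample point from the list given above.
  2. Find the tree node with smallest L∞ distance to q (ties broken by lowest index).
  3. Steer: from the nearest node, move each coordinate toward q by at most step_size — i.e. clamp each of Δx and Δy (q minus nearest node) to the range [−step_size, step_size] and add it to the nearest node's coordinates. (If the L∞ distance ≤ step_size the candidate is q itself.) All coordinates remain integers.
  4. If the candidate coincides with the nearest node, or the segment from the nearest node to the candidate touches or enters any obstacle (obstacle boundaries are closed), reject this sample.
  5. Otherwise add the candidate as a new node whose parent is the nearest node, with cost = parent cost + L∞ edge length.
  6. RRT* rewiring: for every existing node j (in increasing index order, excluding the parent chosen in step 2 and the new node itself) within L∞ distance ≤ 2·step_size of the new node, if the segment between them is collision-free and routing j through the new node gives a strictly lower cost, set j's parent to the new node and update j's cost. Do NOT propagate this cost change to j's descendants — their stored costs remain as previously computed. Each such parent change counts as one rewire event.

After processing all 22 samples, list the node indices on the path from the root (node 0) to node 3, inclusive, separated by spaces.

1. q=(22,10) nearest=0 d=21 new=(5,5) → add node 1 parent=0 cost=4
2. q=(4,17) nearest=1 d=12 new=(4,9) → add node 2 parent=1 cost=8
3. q=(30,6) nearest=1 d=25 new=(9,6) → add node 3 parent=1 cost=8
4. q=(32,2) nearest=3 d=23 new=(13,2) → add node 4 parent=3 cost=12
5. q=(1,7) nearest=2 d=3 new=(1,7) → add node 5 parent=2 cost=11
6. q=(4,21) nearest=2 d=12 new=(4,13) → add node 6 parent=2 cost=12
7. q=(16,4) nearest=4 d=3 new=(16,4) → add node 7 parent=4 cost=15
8. q=(40,2) nearest=7 d=24 new=(20,2) → add node 8 parent=7 cost=19
9. q=(39,1) nearest=8 d=19 new=(24,1) → add node 9 parent=8 cost=23
10. q=(10,14) nearest=2 d=6 new=(8,13) → add node 10 parent=2 cost=12
11. q=(5,7) nearest=1 d=2 new=(5,7) → add node 11 parent=1 cost=6; rewire 5→11 (10<11)
12. q=(35,16) nearest=8 d=15 new=(24,6) → blocked by [21,27]×[3,5], reject
13. q=(9,18) nearest=6 d=5 new=(8,17) → add node 12 parent=6 cost=16
14. q=(26,12) nearest=7 d=10 new=(20,8) → add node 13 parent=7 cost=19
15. q=(8,20) nearest=12 d=3 new=(8,20) → add node 14 parent=12 cost=19
16. q=(34,5) nearest=9 d=10 new=(28,5) → blocked by [21,27]×[3,5], reject
17. q=(28,5) nearest=9 d=4 new=(28,5) → blocked by [21,27]×[3,5], reject
18. q=(19,15) nearest=13 d=7 new=(19,12) → add node 15 parent=13 cost=23
19. q=(37,23) nearest=13 d=17 new=(24,12) → add node 16 parent=13 cost=23
20. q=(1,12) nearest=2 d=3 new=(1,12) → add node 17 parent=2 cost=11
21. q=(37,18) nearest=16 d=13 new=(28,16) → add node 18 parent=16 cost=27
22. q=(2,16) nearest=6 d=3 new=(2,16) → add node 19 parent=6 cost=15

Path: 0 1 3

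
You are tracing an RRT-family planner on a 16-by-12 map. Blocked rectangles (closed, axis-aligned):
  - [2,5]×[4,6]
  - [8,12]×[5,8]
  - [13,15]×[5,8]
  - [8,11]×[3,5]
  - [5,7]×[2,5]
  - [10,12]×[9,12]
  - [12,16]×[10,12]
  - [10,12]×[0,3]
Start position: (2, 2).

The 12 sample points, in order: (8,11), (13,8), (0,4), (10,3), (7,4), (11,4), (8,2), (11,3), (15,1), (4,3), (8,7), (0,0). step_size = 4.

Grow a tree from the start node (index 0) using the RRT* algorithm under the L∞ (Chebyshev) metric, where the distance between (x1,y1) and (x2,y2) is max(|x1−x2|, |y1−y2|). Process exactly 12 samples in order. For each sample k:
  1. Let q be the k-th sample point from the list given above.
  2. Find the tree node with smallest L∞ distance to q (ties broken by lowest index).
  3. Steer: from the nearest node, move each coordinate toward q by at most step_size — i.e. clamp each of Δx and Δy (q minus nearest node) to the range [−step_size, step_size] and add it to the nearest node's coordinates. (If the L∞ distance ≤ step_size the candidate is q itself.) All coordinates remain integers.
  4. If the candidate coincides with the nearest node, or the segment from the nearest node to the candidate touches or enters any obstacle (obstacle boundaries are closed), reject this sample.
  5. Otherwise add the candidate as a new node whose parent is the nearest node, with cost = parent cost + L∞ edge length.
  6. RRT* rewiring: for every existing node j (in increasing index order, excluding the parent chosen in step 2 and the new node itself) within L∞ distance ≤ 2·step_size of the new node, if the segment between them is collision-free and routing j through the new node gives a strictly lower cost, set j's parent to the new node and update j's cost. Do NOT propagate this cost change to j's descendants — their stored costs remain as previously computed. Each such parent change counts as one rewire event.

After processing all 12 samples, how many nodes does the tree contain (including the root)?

Node count: 5

1. q=(8,11) nearest=0 d=9 new=(6,6) → blocked by [2,5]×[4,6], reject
2. q=(13,8) nearest=0 d=11 new=(6,6) → blocked by [2,5]×[4,6], reject
3. q=(0,4) nearest=0 d=2 new=(0,4) → add node 1 parent=0 cost=2
4. q=(10,3) nearest=0 d=8 new=(6,3) → blocked by [5,7]×[2,5], reject
5. q=(7,4) nearest=0 d=5 new=(6,4) → blocked by [5,7]×[2,5], reject
6. q=(11,4) nearest=0 d=9 new=(6,4) → blocked by [5,7]×[2,5], reject
7. q=(8,2) nearest=0 d=6 new=(6,2) → blocked by [5,7]×[2,5], reject
8. q=(11,3) nearest=0 d=9 new=(6,3) → blocked by [5,7]×[2,5], reject
9. q=(15,1) nearest=0 d=13 new=(6,1) → add node 2 parent=0 cost=4
10. q=(4,3) nearest=0 d=2 new=(4,3) → add node 3 parent=0 cost=2
11. q=(8,7) nearest=3 d=4 new=(8,7) → blocked by [2,5]×[4,6], reject
12. q=(0,0) nearest=0 d=2 new=(0,0) → add node 4 parent=0 cost=2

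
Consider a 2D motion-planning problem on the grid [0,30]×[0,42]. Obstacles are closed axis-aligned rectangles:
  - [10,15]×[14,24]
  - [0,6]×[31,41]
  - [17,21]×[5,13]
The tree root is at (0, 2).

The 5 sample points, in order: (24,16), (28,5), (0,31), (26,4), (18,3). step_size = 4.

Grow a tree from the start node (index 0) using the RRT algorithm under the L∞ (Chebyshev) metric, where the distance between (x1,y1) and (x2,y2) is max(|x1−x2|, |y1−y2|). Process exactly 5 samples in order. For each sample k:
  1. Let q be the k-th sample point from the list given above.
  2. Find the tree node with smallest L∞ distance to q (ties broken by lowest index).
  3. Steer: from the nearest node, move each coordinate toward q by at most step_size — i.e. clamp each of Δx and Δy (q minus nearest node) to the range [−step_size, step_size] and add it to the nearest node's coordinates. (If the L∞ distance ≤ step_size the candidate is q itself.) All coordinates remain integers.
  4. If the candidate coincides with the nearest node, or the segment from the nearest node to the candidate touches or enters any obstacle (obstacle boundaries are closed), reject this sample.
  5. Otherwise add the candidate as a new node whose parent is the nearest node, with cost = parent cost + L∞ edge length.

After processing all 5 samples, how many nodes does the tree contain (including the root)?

Node count: 6

1. q=(24,16) nearest=0 d=24 new=(4,6) → add node 1 parent=0 cost=4
2. q=(28,5) nearest=1 d=24 new=(8,5) → add node 2 parent=1 cost=8
3. q=(0,31) nearest=1 d=25 new=(0,10) → add node 3 parent=1 cost=8
4. q=(26,4) nearest=2 d=18 new=(12,4) → add node 4 parent=2 cost=12
5. q=(18,3) nearest=4 d=6 new=(16,3) → add node 5 parent=4 cost=16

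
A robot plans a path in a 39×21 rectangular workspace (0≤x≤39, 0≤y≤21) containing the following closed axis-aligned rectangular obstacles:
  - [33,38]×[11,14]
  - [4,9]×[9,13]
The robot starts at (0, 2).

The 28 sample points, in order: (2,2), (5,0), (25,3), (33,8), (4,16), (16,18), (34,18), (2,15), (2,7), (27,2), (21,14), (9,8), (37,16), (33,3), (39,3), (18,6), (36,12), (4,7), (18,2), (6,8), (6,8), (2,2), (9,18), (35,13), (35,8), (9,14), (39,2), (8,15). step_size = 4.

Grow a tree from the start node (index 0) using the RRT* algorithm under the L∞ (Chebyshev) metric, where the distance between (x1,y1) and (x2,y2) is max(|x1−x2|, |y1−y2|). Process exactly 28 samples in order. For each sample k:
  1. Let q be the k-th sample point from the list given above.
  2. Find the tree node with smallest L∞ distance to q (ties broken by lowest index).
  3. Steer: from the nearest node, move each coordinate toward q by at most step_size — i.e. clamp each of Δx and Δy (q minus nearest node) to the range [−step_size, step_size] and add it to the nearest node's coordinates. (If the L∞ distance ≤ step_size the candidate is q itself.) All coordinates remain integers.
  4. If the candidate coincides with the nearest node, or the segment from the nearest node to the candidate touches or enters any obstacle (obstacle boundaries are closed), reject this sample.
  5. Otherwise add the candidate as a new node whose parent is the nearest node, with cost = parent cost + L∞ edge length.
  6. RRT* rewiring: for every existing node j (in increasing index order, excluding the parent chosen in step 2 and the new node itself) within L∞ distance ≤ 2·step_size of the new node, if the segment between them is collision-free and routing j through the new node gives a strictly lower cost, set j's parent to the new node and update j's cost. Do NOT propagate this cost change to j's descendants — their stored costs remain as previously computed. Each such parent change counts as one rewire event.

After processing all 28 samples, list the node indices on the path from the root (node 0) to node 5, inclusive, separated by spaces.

1. q=(2,2) nearest=0 d=2 new=(2,2) → add node 1 parent=0 cost=2
2. q=(5,0) nearest=1 d=3 new=(5,0) → add node 2 parent=1 cost=5
3. q=(25,3) nearest=2 d=20 new=(9,3) → add node 3 parent=2 cost=9
4. q=(33,8) nearest=3 d=24 new=(13,7) → add node 4 parent=3 cost=13
5. q=(4,16) nearest=4 d=9 new=(9,11) → blocked by [4,9]×[9,13], reject
6. q=(16,18) nearest=4 d=11 new=(16,11) → add node 5 parent=4 cost=17
7. q=(34,18) nearest=5 d=18 new=(20,15) → add node 6 parent=5 cost=21
8. q=(2,15) nearest=4 d=11 new=(9,11) → blocked by [4,9]×[9,13], reject
9. q=(2,7) nearest=0 d=5 new=(2,6) → add node 7 parent=0 cost=4
10. q=(27,2) nearest=5 d=11 new=(20,7) → add node 8 parent=5 cost=21
11. q=(21,14) nearest=6 d=1 new=(21,14) → add node 9 parent=6 cost=22
12. q=(9,8) nearest=4 d=4 new=(9,8) → add node 10 parent=4 cost=17
13. q=(37,16) nearest=9 d=16 new=(25,16) → add node 11 parent=9 cost=26
14. q=(33,3) nearest=9 d=12 new=(25,10) → add node 12 parent=9 cost=26
15. q=(39,3) nearest=11 d=14 new=(29,12) → add node 13 parent=11 cost=30
16. q=(18,6) nearest=8 d=2 new=(18,6) → add node 14 parent=8 cost=23
17. q=(36,12) nearest=13 d=7 new=(33,12) → blocked by [33,38]×[11,14], reject
18. q=(4,7) nearest=7 d=2 new=(4,7) → add node 15 parent=7 cost=6; rewire 10→15 (11<17)
19. q=(18,2) nearest=14 d=4 new=(18,2) → add node 16 parent=14 cost=27
20. q=(6,8) nearest=15 d=2 new=(6,8) → add node 17 parent=15 cost=8
21. q=(6,8) nearest=17 d=0 → coincident, reject
22. q=(2,2) nearest=1 d=0 → coincident, reject
23. q=(9,18) nearest=5 d=7 new=(12,15) → add node 18 parent=5 cost=21
24. q=(35,13) nearest=13 d=6 new=(33,13) → blocked by [33,38]×[11,14], reject
25. q=(35,8) nearest=13 d=6 new=(33,8) → add node 19 parent=13 cost=34
26. q=(9,14) nearest=18 d=3 new=(9,14) → add node 20 parent=18 cost=24
27. q=(39,2) nearest=19 d=6 new=(37,4) → add node 21 parent=19 cost=38
28. q=(8,15) nearest=20 d=1 new=(8,15) → add node 22 parent=20 cost=25

Path: 0 1 2 3 4 5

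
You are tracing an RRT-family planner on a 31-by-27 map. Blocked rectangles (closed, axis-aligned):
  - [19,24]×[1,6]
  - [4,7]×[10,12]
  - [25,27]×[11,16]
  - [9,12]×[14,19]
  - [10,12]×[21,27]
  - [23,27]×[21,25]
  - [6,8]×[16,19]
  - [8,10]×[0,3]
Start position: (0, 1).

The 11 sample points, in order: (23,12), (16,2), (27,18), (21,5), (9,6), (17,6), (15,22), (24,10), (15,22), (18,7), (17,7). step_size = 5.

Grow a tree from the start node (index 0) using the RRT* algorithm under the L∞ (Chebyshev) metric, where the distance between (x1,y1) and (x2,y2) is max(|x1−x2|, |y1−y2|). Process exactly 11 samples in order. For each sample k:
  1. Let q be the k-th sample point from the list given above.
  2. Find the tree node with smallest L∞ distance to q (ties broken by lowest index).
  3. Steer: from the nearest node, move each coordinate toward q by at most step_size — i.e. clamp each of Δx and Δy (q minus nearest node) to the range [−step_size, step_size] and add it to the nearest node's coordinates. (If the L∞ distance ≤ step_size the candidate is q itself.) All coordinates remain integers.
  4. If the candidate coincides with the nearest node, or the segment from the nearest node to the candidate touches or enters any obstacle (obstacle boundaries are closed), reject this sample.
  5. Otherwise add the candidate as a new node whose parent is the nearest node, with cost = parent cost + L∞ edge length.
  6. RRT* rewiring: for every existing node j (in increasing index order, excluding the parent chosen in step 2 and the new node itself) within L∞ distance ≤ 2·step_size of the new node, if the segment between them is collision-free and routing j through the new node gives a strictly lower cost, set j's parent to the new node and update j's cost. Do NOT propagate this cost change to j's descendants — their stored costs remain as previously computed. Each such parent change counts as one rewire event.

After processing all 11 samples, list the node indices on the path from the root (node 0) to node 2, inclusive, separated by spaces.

Path: 0 1 2

1. q=(23,12) nearest=0 d=23 new=(5,6) → add node 1 parent=0 cost=5
2. q=(16,2) nearest=1 d=11 new=(10,2) → blocked by [8,10]×[0,3], reject
3. q=(27,18) nearest=1 d=22 new=(10,11) → add node 2 parent=1 cost=10
4. q=(21,5) nearest=2 d=11 new=(15,6) → add node 3 parent=2 cost=15
5. q=(9,6) nearest=1 d=4 new=(9,6) → add node 4 parent=1 cost=9
6. q=(17,6) nearest=3 d=2 new=(17,6) → add node 5 parent=3 cost=17
7. q=(15,22) nearest=2 d=11 new=(15,16) → add node 6 parent=2 cost=15
8. q=(24,10) nearest=5 d=7 new=(22,10) → add node 7 parent=5 cost=22
9. q=(15,22) nearest=6 d=6 new=(15,21) → add node 8 parent=6 cost=20
10. q=(18,7) nearest=5 d=1 new=(18,7) → add node 9 parent=5 cost=18
11. q=(17,7) nearest=5 d=1 new=(17,7) → add node 10 parent=5 cost=18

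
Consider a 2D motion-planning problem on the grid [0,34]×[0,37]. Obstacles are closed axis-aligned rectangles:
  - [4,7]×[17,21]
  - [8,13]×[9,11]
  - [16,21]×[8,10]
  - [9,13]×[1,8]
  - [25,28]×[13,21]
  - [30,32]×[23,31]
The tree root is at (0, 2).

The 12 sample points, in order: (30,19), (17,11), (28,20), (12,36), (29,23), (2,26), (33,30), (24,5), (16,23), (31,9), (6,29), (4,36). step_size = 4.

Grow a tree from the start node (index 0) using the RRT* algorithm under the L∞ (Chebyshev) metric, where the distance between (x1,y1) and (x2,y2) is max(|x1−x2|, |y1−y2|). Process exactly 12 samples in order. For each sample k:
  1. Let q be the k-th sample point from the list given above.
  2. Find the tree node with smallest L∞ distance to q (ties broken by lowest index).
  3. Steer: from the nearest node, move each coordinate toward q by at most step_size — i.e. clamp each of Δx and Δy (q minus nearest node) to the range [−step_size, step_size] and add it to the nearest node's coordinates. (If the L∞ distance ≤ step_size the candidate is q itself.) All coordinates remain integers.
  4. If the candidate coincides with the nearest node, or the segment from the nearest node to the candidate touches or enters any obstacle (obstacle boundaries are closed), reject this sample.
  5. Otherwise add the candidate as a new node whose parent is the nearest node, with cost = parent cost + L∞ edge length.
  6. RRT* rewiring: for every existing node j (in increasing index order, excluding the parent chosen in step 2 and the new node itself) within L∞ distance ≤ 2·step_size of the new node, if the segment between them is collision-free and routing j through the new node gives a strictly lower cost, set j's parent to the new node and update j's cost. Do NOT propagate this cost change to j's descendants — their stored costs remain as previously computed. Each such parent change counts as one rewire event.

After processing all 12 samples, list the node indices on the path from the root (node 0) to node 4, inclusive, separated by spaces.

Path: 0 1 2 4

1. q=(30,19) nearest=0 d=30 new=(4,6) → add node 1 parent=0 cost=4
2. q=(17,11) nearest=1 d=13 new=(8,10) → blocked by [8,13]×[9,11], reject
3. q=(28,20) nearest=1 d=24 new=(8,10) → blocked by [8,13]×[9,11], reject
4. q=(12,36) nearest=1 d=30 new=(8,10) → blocked by [8,13]×[9,11], reject
5. q=(29,23) nearest=1 d=25 new=(8,10) → blocked by [8,13]×[9,11], reject
6. q=(2,26) nearest=1 d=20 new=(2,10) → add node 2 parent=1 cost=8
7. q=(33,30) nearest=1 d=29 new=(8,10) → blocked by [8,13]×[9,11], reject
8. q=(24,5) nearest=1 d=20 new=(8,5) → add node 3 parent=1 cost=8
9. q=(16,23) nearest=2 d=14 new=(6,14) → add node 4 parent=2 cost=12
10. q=(31,9) nearest=3 d=23 new=(12,9) → blocked by [8,13]×[9,11], reject
11. q=(6,29) nearest=4 d=15 new=(6,18) → blocked by [4,7]×[17,21], reject
12. q=(4,36) nearest=4 d=22 new=(4,18) → blocked by [4,7]×[17,21], reject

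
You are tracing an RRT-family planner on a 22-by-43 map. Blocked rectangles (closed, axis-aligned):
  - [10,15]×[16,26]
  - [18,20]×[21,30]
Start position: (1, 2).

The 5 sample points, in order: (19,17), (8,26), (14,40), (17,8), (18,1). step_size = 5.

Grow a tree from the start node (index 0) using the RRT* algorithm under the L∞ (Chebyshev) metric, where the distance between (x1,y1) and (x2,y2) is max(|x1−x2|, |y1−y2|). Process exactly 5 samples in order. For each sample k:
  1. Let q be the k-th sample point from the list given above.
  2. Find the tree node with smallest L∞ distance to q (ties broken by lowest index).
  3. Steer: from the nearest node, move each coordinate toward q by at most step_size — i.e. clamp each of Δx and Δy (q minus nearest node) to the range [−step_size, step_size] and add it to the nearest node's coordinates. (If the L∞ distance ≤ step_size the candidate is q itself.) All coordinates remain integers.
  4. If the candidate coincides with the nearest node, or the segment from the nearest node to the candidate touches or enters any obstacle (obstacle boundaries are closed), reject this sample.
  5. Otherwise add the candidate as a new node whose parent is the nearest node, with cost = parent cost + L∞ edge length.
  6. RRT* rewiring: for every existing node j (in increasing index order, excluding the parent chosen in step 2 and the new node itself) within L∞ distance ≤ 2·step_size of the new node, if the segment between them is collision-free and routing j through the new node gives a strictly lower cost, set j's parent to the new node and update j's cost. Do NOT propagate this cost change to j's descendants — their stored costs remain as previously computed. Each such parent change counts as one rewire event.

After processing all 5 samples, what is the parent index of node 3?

1. q=(19,17) nearest=0 d=18 new=(6,7) → add node 1 parent=0 cost=5
2. q=(8,26) nearest=1 d=19 new=(8,12) → add node 2 parent=1 cost=10
3. q=(14,40) nearest=2 d=28 new=(13,17) → blocked by [10,15]×[16,26], reject
4. q=(17,8) nearest=2 d=9 new=(13,8) → add node 3 parent=2 cost=15
5. q=(18,1) nearest=3 d=7 new=(18,3) → add node 4 parent=3 cost=20

Parent of node 3: 2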